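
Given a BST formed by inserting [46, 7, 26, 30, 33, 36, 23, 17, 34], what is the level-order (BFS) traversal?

Tree insertion order: [46, 7, 26, 30, 33, 36, 23, 17, 34]
Tree (level-order array): [46, 7, None, None, 26, 23, 30, 17, None, None, 33, None, None, None, 36, 34]
BFS from the root, enqueuing left then right child of each popped node:
  queue [46] -> pop 46, enqueue [7], visited so far: [46]
  queue [7] -> pop 7, enqueue [26], visited so far: [46, 7]
  queue [26] -> pop 26, enqueue [23, 30], visited so far: [46, 7, 26]
  queue [23, 30] -> pop 23, enqueue [17], visited so far: [46, 7, 26, 23]
  queue [30, 17] -> pop 30, enqueue [33], visited so far: [46, 7, 26, 23, 30]
  queue [17, 33] -> pop 17, enqueue [none], visited so far: [46, 7, 26, 23, 30, 17]
  queue [33] -> pop 33, enqueue [36], visited so far: [46, 7, 26, 23, 30, 17, 33]
  queue [36] -> pop 36, enqueue [34], visited so far: [46, 7, 26, 23, 30, 17, 33, 36]
  queue [34] -> pop 34, enqueue [none], visited so far: [46, 7, 26, 23, 30, 17, 33, 36, 34]
Result: [46, 7, 26, 23, 30, 17, 33, 36, 34]


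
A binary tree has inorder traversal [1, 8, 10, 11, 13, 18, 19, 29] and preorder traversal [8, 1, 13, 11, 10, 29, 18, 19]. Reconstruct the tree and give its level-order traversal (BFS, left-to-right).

Inorder:  [1, 8, 10, 11, 13, 18, 19, 29]
Preorder: [8, 1, 13, 11, 10, 29, 18, 19]
Algorithm: preorder visits root first, so consume preorder in order;
for each root, split the current inorder slice at that value into
left-subtree inorder and right-subtree inorder, then recurse.
Recursive splits:
  root=8; inorder splits into left=[1], right=[10, 11, 13, 18, 19, 29]
  root=1; inorder splits into left=[], right=[]
  root=13; inorder splits into left=[10, 11], right=[18, 19, 29]
  root=11; inorder splits into left=[10], right=[]
  root=10; inorder splits into left=[], right=[]
  root=29; inorder splits into left=[18, 19], right=[]
  root=18; inorder splits into left=[], right=[19]
  root=19; inorder splits into left=[], right=[]
Reconstructed level-order: [8, 1, 13, 11, 29, 10, 18, 19]


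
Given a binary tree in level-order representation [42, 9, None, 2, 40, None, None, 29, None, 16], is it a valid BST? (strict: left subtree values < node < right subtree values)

Level-order array: [42, 9, None, 2, 40, None, None, 29, None, 16]
Validate using subtree bounds (lo, hi): at each node, require lo < value < hi,
then recurse left with hi=value and right with lo=value.
Preorder trace (stopping at first violation):
  at node 42 with bounds (-inf, +inf): OK
  at node 9 with bounds (-inf, 42): OK
  at node 2 with bounds (-inf, 9): OK
  at node 40 with bounds (9, 42): OK
  at node 29 with bounds (9, 40): OK
  at node 16 with bounds (9, 29): OK
No violation found at any node.
Result: Valid BST


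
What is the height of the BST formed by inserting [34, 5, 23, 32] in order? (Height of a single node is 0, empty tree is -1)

Insertion order: [34, 5, 23, 32]
Tree (level-order array): [34, 5, None, None, 23, None, 32]
Compute height bottom-up (empty subtree = -1):
  height(32) = 1 + max(-1, -1) = 0
  height(23) = 1 + max(-1, 0) = 1
  height(5) = 1 + max(-1, 1) = 2
  height(34) = 1 + max(2, -1) = 3
Height = 3


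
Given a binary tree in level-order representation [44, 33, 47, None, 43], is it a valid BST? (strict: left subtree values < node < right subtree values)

Level-order array: [44, 33, 47, None, 43]
Validate using subtree bounds (lo, hi): at each node, require lo < value < hi,
then recurse left with hi=value and right with lo=value.
Preorder trace (stopping at first violation):
  at node 44 with bounds (-inf, +inf): OK
  at node 33 with bounds (-inf, 44): OK
  at node 43 with bounds (33, 44): OK
  at node 47 with bounds (44, +inf): OK
No violation found at any node.
Result: Valid BST


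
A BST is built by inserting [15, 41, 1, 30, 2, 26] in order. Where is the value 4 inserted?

Starting tree (level order): [15, 1, 41, None, 2, 30, None, None, None, 26]
Insertion path: 15 -> 1 -> 2
Result: insert 4 as right child of 2
Final tree (level order): [15, 1, 41, None, 2, 30, None, None, 4, 26]


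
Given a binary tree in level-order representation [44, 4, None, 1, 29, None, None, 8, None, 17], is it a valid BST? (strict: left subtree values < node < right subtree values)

Level-order array: [44, 4, None, 1, 29, None, None, 8, None, 17]
Validate using subtree bounds (lo, hi): at each node, require lo < value < hi,
then recurse left with hi=value and right with lo=value.
Preorder trace (stopping at first violation):
  at node 44 with bounds (-inf, +inf): OK
  at node 4 with bounds (-inf, 44): OK
  at node 1 with bounds (-inf, 4): OK
  at node 29 with bounds (4, 44): OK
  at node 8 with bounds (4, 29): OK
  at node 17 with bounds (4, 8): VIOLATION
Node 17 violates its bound: not (4 < 17 < 8).
Result: Not a valid BST


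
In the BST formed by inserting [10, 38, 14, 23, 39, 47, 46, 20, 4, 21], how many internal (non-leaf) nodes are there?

Tree built from: [10, 38, 14, 23, 39, 47, 46, 20, 4, 21]
Tree (level-order array): [10, 4, 38, None, None, 14, 39, None, 23, None, 47, 20, None, 46, None, None, 21]
Rule: An internal node has at least one child.
Per-node child counts:
  node 10: 2 child(ren)
  node 4: 0 child(ren)
  node 38: 2 child(ren)
  node 14: 1 child(ren)
  node 23: 1 child(ren)
  node 20: 1 child(ren)
  node 21: 0 child(ren)
  node 39: 1 child(ren)
  node 47: 1 child(ren)
  node 46: 0 child(ren)
Matching nodes: [10, 38, 14, 23, 20, 39, 47]
Count of internal (non-leaf) nodes: 7


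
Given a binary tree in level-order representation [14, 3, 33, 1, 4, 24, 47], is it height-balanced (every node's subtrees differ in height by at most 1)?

Tree (level-order array): [14, 3, 33, 1, 4, 24, 47]
Definition: a tree is height-balanced if, at every node, |h(left) - h(right)| <= 1 (empty subtree has height -1).
Bottom-up per-node check:
  node 1: h_left=-1, h_right=-1, diff=0 [OK], height=0
  node 4: h_left=-1, h_right=-1, diff=0 [OK], height=0
  node 3: h_left=0, h_right=0, diff=0 [OK], height=1
  node 24: h_left=-1, h_right=-1, diff=0 [OK], height=0
  node 47: h_left=-1, h_right=-1, diff=0 [OK], height=0
  node 33: h_left=0, h_right=0, diff=0 [OK], height=1
  node 14: h_left=1, h_right=1, diff=0 [OK], height=2
All nodes satisfy the balance condition.
Result: Balanced


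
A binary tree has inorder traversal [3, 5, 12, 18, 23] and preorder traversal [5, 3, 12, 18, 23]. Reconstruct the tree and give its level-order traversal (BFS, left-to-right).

Inorder:  [3, 5, 12, 18, 23]
Preorder: [5, 3, 12, 18, 23]
Algorithm: preorder visits root first, so consume preorder in order;
for each root, split the current inorder slice at that value into
left-subtree inorder and right-subtree inorder, then recurse.
Recursive splits:
  root=5; inorder splits into left=[3], right=[12, 18, 23]
  root=3; inorder splits into left=[], right=[]
  root=12; inorder splits into left=[], right=[18, 23]
  root=18; inorder splits into left=[], right=[23]
  root=23; inorder splits into left=[], right=[]
Reconstructed level-order: [5, 3, 12, 18, 23]


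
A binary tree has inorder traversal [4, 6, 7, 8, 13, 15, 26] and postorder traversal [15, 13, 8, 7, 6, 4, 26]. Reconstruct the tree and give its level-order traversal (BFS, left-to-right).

Inorder:   [4, 6, 7, 8, 13, 15, 26]
Postorder: [15, 13, 8, 7, 6, 4, 26]
Algorithm: postorder visits root last, so walk postorder right-to-left;
each value is the root of the current inorder slice — split it at that
value, recurse on the right subtree first, then the left.
Recursive splits:
  root=26; inorder splits into left=[4, 6, 7, 8, 13, 15], right=[]
  root=4; inorder splits into left=[], right=[6, 7, 8, 13, 15]
  root=6; inorder splits into left=[], right=[7, 8, 13, 15]
  root=7; inorder splits into left=[], right=[8, 13, 15]
  root=8; inorder splits into left=[], right=[13, 15]
  root=13; inorder splits into left=[], right=[15]
  root=15; inorder splits into left=[], right=[]
Reconstructed level-order: [26, 4, 6, 7, 8, 13, 15]


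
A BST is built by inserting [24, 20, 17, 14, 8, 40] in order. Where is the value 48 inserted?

Starting tree (level order): [24, 20, 40, 17, None, None, None, 14, None, 8]
Insertion path: 24 -> 40
Result: insert 48 as right child of 40
Final tree (level order): [24, 20, 40, 17, None, None, 48, 14, None, None, None, 8]


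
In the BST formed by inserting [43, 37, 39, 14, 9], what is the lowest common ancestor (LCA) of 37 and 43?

Tree insertion order: [43, 37, 39, 14, 9]
Tree (level-order array): [43, 37, None, 14, 39, 9]
In a BST, the LCA of p=37, q=43 is the first node v on the
root-to-leaf path with p <= v <= q (go left if both < v, right if both > v).
Walk from root:
  at 43: 37 <= 43 <= 43, this is the LCA
LCA = 43


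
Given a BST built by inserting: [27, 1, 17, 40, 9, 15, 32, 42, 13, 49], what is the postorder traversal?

Tree insertion order: [27, 1, 17, 40, 9, 15, 32, 42, 13, 49]
Tree (level-order array): [27, 1, 40, None, 17, 32, 42, 9, None, None, None, None, 49, None, 15, None, None, 13]
Postorder traversal: [13, 15, 9, 17, 1, 32, 49, 42, 40, 27]


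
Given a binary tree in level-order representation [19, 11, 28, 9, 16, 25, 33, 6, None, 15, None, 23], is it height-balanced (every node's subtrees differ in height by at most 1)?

Tree (level-order array): [19, 11, 28, 9, 16, 25, 33, 6, None, 15, None, 23]
Definition: a tree is height-balanced if, at every node, |h(left) - h(right)| <= 1 (empty subtree has height -1).
Bottom-up per-node check:
  node 6: h_left=-1, h_right=-1, diff=0 [OK], height=0
  node 9: h_left=0, h_right=-1, diff=1 [OK], height=1
  node 15: h_left=-1, h_right=-1, diff=0 [OK], height=0
  node 16: h_left=0, h_right=-1, diff=1 [OK], height=1
  node 11: h_left=1, h_right=1, diff=0 [OK], height=2
  node 23: h_left=-1, h_right=-1, diff=0 [OK], height=0
  node 25: h_left=0, h_right=-1, diff=1 [OK], height=1
  node 33: h_left=-1, h_right=-1, diff=0 [OK], height=0
  node 28: h_left=1, h_right=0, diff=1 [OK], height=2
  node 19: h_left=2, h_right=2, diff=0 [OK], height=3
All nodes satisfy the balance condition.
Result: Balanced


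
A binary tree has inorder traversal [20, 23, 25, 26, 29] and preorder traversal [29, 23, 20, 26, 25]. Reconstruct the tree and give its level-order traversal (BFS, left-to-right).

Inorder:  [20, 23, 25, 26, 29]
Preorder: [29, 23, 20, 26, 25]
Algorithm: preorder visits root first, so consume preorder in order;
for each root, split the current inorder slice at that value into
left-subtree inorder and right-subtree inorder, then recurse.
Recursive splits:
  root=29; inorder splits into left=[20, 23, 25, 26], right=[]
  root=23; inorder splits into left=[20], right=[25, 26]
  root=20; inorder splits into left=[], right=[]
  root=26; inorder splits into left=[25], right=[]
  root=25; inorder splits into left=[], right=[]
Reconstructed level-order: [29, 23, 20, 26, 25]


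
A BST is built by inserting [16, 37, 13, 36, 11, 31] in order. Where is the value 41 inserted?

Starting tree (level order): [16, 13, 37, 11, None, 36, None, None, None, 31]
Insertion path: 16 -> 37
Result: insert 41 as right child of 37
Final tree (level order): [16, 13, 37, 11, None, 36, 41, None, None, 31]


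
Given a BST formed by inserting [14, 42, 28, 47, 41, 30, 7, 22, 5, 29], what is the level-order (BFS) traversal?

Tree insertion order: [14, 42, 28, 47, 41, 30, 7, 22, 5, 29]
Tree (level-order array): [14, 7, 42, 5, None, 28, 47, None, None, 22, 41, None, None, None, None, 30, None, 29]
BFS from the root, enqueuing left then right child of each popped node:
  queue [14] -> pop 14, enqueue [7, 42], visited so far: [14]
  queue [7, 42] -> pop 7, enqueue [5], visited so far: [14, 7]
  queue [42, 5] -> pop 42, enqueue [28, 47], visited so far: [14, 7, 42]
  queue [5, 28, 47] -> pop 5, enqueue [none], visited so far: [14, 7, 42, 5]
  queue [28, 47] -> pop 28, enqueue [22, 41], visited so far: [14, 7, 42, 5, 28]
  queue [47, 22, 41] -> pop 47, enqueue [none], visited so far: [14, 7, 42, 5, 28, 47]
  queue [22, 41] -> pop 22, enqueue [none], visited so far: [14, 7, 42, 5, 28, 47, 22]
  queue [41] -> pop 41, enqueue [30], visited so far: [14, 7, 42, 5, 28, 47, 22, 41]
  queue [30] -> pop 30, enqueue [29], visited so far: [14, 7, 42, 5, 28, 47, 22, 41, 30]
  queue [29] -> pop 29, enqueue [none], visited so far: [14, 7, 42, 5, 28, 47, 22, 41, 30, 29]
Result: [14, 7, 42, 5, 28, 47, 22, 41, 30, 29]


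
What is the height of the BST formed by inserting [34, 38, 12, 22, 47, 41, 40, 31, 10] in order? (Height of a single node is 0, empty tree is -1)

Insertion order: [34, 38, 12, 22, 47, 41, 40, 31, 10]
Tree (level-order array): [34, 12, 38, 10, 22, None, 47, None, None, None, 31, 41, None, None, None, 40]
Compute height bottom-up (empty subtree = -1):
  height(10) = 1 + max(-1, -1) = 0
  height(31) = 1 + max(-1, -1) = 0
  height(22) = 1 + max(-1, 0) = 1
  height(12) = 1 + max(0, 1) = 2
  height(40) = 1 + max(-1, -1) = 0
  height(41) = 1 + max(0, -1) = 1
  height(47) = 1 + max(1, -1) = 2
  height(38) = 1 + max(-1, 2) = 3
  height(34) = 1 + max(2, 3) = 4
Height = 4


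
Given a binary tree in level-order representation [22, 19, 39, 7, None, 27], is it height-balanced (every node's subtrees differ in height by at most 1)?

Tree (level-order array): [22, 19, 39, 7, None, 27]
Definition: a tree is height-balanced if, at every node, |h(left) - h(right)| <= 1 (empty subtree has height -1).
Bottom-up per-node check:
  node 7: h_left=-1, h_right=-1, diff=0 [OK], height=0
  node 19: h_left=0, h_right=-1, diff=1 [OK], height=1
  node 27: h_left=-1, h_right=-1, diff=0 [OK], height=0
  node 39: h_left=0, h_right=-1, diff=1 [OK], height=1
  node 22: h_left=1, h_right=1, diff=0 [OK], height=2
All nodes satisfy the balance condition.
Result: Balanced


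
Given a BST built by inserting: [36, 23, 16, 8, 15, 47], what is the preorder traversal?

Tree insertion order: [36, 23, 16, 8, 15, 47]
Tree (level-order array): [36, 23, 47, 16, None, None, None, 8, None, None, 15]
Preorder traversal: [36, 23, 16, 8, 15, 47]


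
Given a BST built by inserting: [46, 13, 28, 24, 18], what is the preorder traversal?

Tree insertion order: [46, 13, 28, 24, 18]
Tree (level-order array): [46, 13, None, None, 28, 24, None, 18]
Preorder traversal: [46, 13, 28, 24, 18]


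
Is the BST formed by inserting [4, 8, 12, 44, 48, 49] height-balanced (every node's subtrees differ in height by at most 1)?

Tree (level-order array): [4, None, 8, None, 12, None, 44, None, 48, None, 49]
Definition: a tree is height-balanced if, at every node, |h(left) - h(right)| <= 1 (empty subtree has height -1).
Bottom-up per-node check:
  node 49: h_left=-1, h_right=-1, diff=0 [OK], height=0
  node 48: h_left=-1, h_right=0, diff=1 [OK], height=1
  node 44: h_left=-1, h_right=1, diff=2 [FAIL (|-1-1|=2 > 1)], height=2
  node 12: h_left=-1, h_right=2, diff=3 [FAIL (|-1-2|=3 > 1)], height=3
  node 8: h_left=-1, h_right=3, diff=4 [FAIL (|-1-3|=4 > 1)], height=4
  node 4: h_left=-1, h_right=4, diff=5 [FAIL (|-1-4|=5 > 1)], height=5
Node 44 violates the condition: |-1 - 1| = 2 > 1.
Result: Not balanced


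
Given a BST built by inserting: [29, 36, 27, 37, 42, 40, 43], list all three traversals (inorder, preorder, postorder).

Tree insertion order: [29, 36, 27, 37, 42, 40, 43]
Tree (level-order array): [29, 27, 36, None, None, None, 37, None, 42, 40, 43]
Inorder (L, root, R): [27, 29, 36, 37, 40, 42, 43]
Preorder (root, L, R): [29, 27, 36, 37, 42, 40, 43]
Postorder (L, R, root): [27, 40, 43, 42, 37, 36, 29]


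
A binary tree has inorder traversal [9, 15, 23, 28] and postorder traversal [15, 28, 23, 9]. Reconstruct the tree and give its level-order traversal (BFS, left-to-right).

Inorder:   [9, 15, 23, 28]
Postorder: [15, 28, 23, 9]
Algorithm: postorder visits root last, so walk postorder right-to-left;
each value is the root of the current inorder slice — split it at that
value, recurse on the right subtree first, then the left.
Recursive splits:
  root=9; inorder splits into left=[], right=[15, 23, 28]
  root=23; inorder splits into left=[15], right=[28]
  root=28; inorder splits into left=[], right=[]
  root=15; inorder splits into left=[], right=[]
Reconstructed level-order: [9, 23, 15, 28]


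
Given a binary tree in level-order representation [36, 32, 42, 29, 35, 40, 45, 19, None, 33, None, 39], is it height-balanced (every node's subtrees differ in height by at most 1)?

Tree (level-order array): [36, 32, 42, 29, 35, 40, 45, 19, None, 33, None, 39]
Definition: a tree is height-balanced if, at every node, |h(left) - h(right)| <= 1 (empty subtree has height -1).
Bottom-up per-node check:
  node 19: h_left=-1, h_right=-1, diff=0 [OK], height=0
  node 29: h_left=0, h_right=-1, diff=1 [OK], height=1
  node 33: h_left=-1, h_right=-1, diff=0 [OK], height=0
  node 35: h_left=0, h_right=-1, diff=1 [OK], height=1
  node 32: h_left=1, h_right=1, diff=0 [OK], height=2
  node 39: h_left=-1, h_right=-1, diff=0 [OK], height=0
  node 40: h_left=0, h_right=-1, diff=1 [OK], height=1
  node 45: h_left=-1, h_right=-1, diff=0 [OK], height=0
  node 42: h_left=1, h_right=0, diff=1 [OK], height=2
  node 36: h_left=2, h_right=2, diff=0 [OK], height=3
All nodes satisfy the balance condition.
Result: Balanced


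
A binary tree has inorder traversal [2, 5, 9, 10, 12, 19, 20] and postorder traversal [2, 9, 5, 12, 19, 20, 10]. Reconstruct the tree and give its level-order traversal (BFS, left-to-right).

Inorder:   [2, 5, 9, 10, 12, 19, 20]
Postorder: [2, 9, 5, 12, 19, 20, 10]
Algorithm: postorder visits root last, so walk postorder right-to-left;
each value is the root of the current inorder slice — split it at that
value, recurse on the right subtree first, then the left.
Recursive splits:
  root=10; inorder splits into left=[2, 5, 9], right=[12, 19, 20]
  root=20; inorder splits into left=[12, 19], right=[]
  root=19; inorder splits into left=[12], right=[]
  root=12; inorder splits into left=[], right=[]
  root=5; inorder splits into left=[2], right=[9]
  root=9; inorder splits into left=[], right=[]
  root=2; inorder splits into left=[], right=[]
Reconstructed level-order: [10, 5, 20, 2, 9, 19, 12]


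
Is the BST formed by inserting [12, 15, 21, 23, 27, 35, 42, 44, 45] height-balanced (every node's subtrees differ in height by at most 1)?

Tree (level-order array): [12, None, 15, None, 21, None, 23, None, 27, None, 35, None, 42, None, 44, None, 45]
Definition: a tree is height-balanced if, at every node, |h(left) - h(right)| <= 1 (empty subtree has height -1).
Bottom-up per-node check:
  node 45: h_left=-1, h_right=-1, diff=0 [OK], height=0
  node 44: h_left=-1, h_right=0, diff=1 [OK], height=1
  node 42: h_left=-1, h_right=1, diff=2 [FAIL (|-1-1|=2 > 1)], height=2
  node 35: h_left=-1, h_right=2, diff=3 [FAIL (|-1-2|=3 > 1)], height=3
  node 27: h_left=-1, h_right=3, diff=4 [FAIL (|-1-3|=4 > 1)], height=4
  node 23: h_left=-1, h_right=4, diff=5 [FAIL (|-1-4|=5 > 1)], height=5
  node 21: h_left=-1, h_right=5, diff=6 [FAIL (|-1-5|=6 > 1)], height=6
  node 15: h_left=-1, h_right=6, diff=7 [FAIL (|-1-6|=7 > 1)], height=7
  node 12: h_left=-1, h_right=7, diff=8 [FAIL (|-1-7|=8 > 1)], height=8
Node 42 violates the condition: |-1 - 1| = 2 > 1.
Result: Not balanced


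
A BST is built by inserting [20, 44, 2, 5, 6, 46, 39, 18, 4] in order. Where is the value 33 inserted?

Starting tree (level order): [20, 2, 44, None, 5, 39, 46, 4, 6, None, None, None, None, None, None, None, 18]
Insertion path: 20 -> 44 -> 39
Result: insert 33 as left child of 39
Final tree (level order): [20, 2, 44, None, 5, 39, 46, 4, 6, 33, None, None, None, None, None, None, 18]


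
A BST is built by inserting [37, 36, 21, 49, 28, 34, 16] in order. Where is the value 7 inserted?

Starting tree (level order): [37, 36, 49, 21, None, None, None, 16, 28, None, None, None, 34]
Insertion path: 37 -> 36 -> 21 -> 16
Result: insert 7 as left child of 16
Final tree (level order): [37, 36, 49, 21, None, None, None, 16, 28, 7, None, None, 34]


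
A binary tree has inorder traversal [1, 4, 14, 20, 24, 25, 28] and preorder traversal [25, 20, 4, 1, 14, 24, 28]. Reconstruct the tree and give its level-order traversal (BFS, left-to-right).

Inorder:  [1, 4, 14, 20, 24, 25, 28]
Preorder: [25, 20, 4, 1, 14, 24, 28]
Algorithm: preorder visits root first, so consume preorder in order;
for each root, split the current inorder slice at that value into
left-subtree inorder and right-subtree inorder, then recurse.
Recursive splits:
  root=25; inorder splits into left=[1, 4, 14, 20, 24], right=[28]
  root=20; inorder splits into left=[1, 4, 14], right=[24]
  root=4; inorder splits into left=[1], right=[14]
  root=1; inorder splits into left=[], right=[]
  root=14; inorder splits into left=[], right=[]
  root=24; inorder splits into left=[], right=[]
  root=28; inorder splits into left=[], right=[]
Reconstructed level-order: [25, 20, 28, 4, 24, 1, 14]


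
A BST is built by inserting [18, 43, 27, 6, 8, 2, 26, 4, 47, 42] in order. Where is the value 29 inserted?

Starting tree (level order): [18, 6, 43, 2, 8, 27, 47, None, 4, None, None, 26, 42]
Insertion path: 18 -> 43 -> 27 -> 42
Result: insert 29 as left child of 42
Final tree (level order): [18, 6, 43, 2, 8, 27, 47, None, 4, None, None, 26, 42, None, None, None, None, None, None, 29]


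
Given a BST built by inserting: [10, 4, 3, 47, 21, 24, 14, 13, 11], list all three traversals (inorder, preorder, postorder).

Tree insertion order: [10, 4, 3, 47, 21, 24, 14, 13, 11]
Tree (level-order array): [10, 4, 47, 3, None, 21, None, None, None, 14, 24, 13, None, None, None, 11]
Inorder (L, root, R): [3, 4, 10, 11, 13, 14, 21, 24, 47]
Preorder (root, L, R): [10, 4, 3, 47, 21, 14, 13, 11, 24]
Postorder (L, R, root): [3, 4, 11, 13, 14, 24, 21, 47, 10]


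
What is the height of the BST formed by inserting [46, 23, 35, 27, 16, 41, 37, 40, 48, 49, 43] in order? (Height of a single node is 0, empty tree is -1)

Insertion order: [46, 23, 35, 27, 16, 41, 37, 40, 48, 49, 43]
Tree (level-order array): [46, 23, 48, 16, 35, None, 49, None, None, 27, 41, None, None, None, None, 37, 43, None, 40]
Compute height bottom-up (empty subtree = -1):
  height(16) = 1 + max(-1, -1) = 0
  height(27) = 1 + max(-1, -1) = 0
  height(40) = 1 + max(-1, -1) = 0
  height(37) = 1 + max(-1, 0) = 1
  height(43) = 1 + max(-1, -1) = 0
  height(41) = 1 + max(1, 0) = 2
  height(35) = 1 + max(0, 2) = 3
  height(23) = 1 + max(0, 3) = 4
  height(49) = 1 + max(-1, -1) = 0
  height(48) = 1 + max(-1, 0) = 1
  height(46) = 1 + max(4, 1) = 5
Height = 5


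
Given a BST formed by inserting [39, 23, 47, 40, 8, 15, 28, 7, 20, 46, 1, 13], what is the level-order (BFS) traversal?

Tree insertion order: [39, 23, 47, 40, 8, 15, 28, 7, 20, 46, 1, 13]
Tree (level-order array): [39, 23, 47, 8, 28, 40, None, 7, 15, None, None, None, 46, 1, None, 13, 20]
BFS from the root, enqueuing left then right child of each popped node:
  queue [39] -> pop 39, enqueue [23, 47], visited so far: [39]
  queue [23, 47] -> pop 23, enqueue [8, 28], visited so far: [39, 23]
  queue [47, 8, 28] -> pop 47, enqueue [40], visited so far: [39, 23, 47]
  queue [8, 28, 40] -> pop 8, enqueue [7, 15], visited so far: [39, 23, 47, 8]
  queue [28, 40, 7, 15] -> pop 28, enqueue [none], visited so far: [39, 23, 47, 8, 28]
  queue [40, 7, 15] -> pop 40, enqueue [46], visited so far: [39, 23, 47, 8, 28, 40]
  queue [7, 15, 46] -> pop 7, enqueue [1], visited so far: [39, 23, 47, 8, 28, 40, 7]
  queue [15, 46, 1] -> pop 15, enqueue [13, 20], visited so far: [39, 23, 47, 8, 28, 40, 7, 15]
  queue [46, 1, 13, 20] -> pop 46, enqueue [none], visited so far: [39, 23, 47, 8, 28, 40, 7, 15, 46]
  queue [1, 13, 20] -> pop 1, enqueue [none], visited so far: [39, 23, 47, 8, 28, 40, 7, 15, 46, 1]
  queue [13, 20] -> pop 13, enqueue [none], visited so far: [39, 23, 47, 8, 28, 40, 7, 15, 46, 1, 13]
  queue [20] -> pop 20, enqueue [none], visited so far: [39, 23, 47, 8, 28, 40, 7, 15, 46, 1, 13, 20]
Result: [39, 23, 47, 8, 28, 40, 7, 15, 46, 1, 13, 20]


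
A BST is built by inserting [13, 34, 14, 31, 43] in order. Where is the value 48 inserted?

Starting tree (level order): [13, None, 34, 14, 43, None, 31]
Insertion path: 13 -> 34 -> 43
Result: insert 48 as right child of 43
Final tree (level order): [13, None, 34, 14, 43, None, 31, None, 48]


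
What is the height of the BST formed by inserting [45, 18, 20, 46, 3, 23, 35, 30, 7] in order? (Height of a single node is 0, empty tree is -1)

Insertion order: [45, 18, 20, 46, 3, 23, 35, 30, 7]
Tree (level-order array): [45, 18, 46, 3, 20, None, None, None, 7, None, 23, None, None, None, 35, 30]
Compute height bottom-up (empty subtree = -1):
  height(7) = 1 + max(-1, -1) = 0
  height(3) = 1 + max(-1, 0) = 1
  height(30) = 1 + max(-1, -1) = 0
  height(35) = 1 + max(0, -1) = 1
  height(23) = 1 + max(-1, 1) = 2
  height(20) = 1 + max(-1, 2) = 3
  height(18) = 1 + max(1, 3) = 4
  height(46) = 1 + max(-1, -1) = 0
  height(45) = 1 + max(4, 0) = 5
Height = 5


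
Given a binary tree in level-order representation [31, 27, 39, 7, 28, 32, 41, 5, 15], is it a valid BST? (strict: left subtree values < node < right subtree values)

Level-order array: [31, 27, 39, 7, 28, 32, 41, 5, 15]
Validate using subtree bounds (lo, hi): at each node, require lo < value < hi,
then recurse left with hi=value and right with lo=value.
Preorder trace (stopping at first violation):
  at node 31 with bounds (-inf, +inf): OK
  at node 27 with bounds (-inf, 31): OK
  at node 7 with bounds (-inf, 27): OK
  at node 5 with bounds (-inf, 7): OK
  at node 15 with bounds (7, 27): OK
  at node 28 with bounds (27, 31): OK
  at node 39 with bounds (31, +inf): OK
  at node 32 with bounds (31, 39): OK
  at node 41 with bounds (39, +inf): OK
No violation found at any node.
Result: Valid BST


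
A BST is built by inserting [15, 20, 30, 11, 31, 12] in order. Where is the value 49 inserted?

Starting tree (level order): [15, 11, 20, None, 12, None, 30, None, None, None, 31]
Insertion path: 15 -> 20 -> 30 -> 31
Result: insert 49 as right child of 31
Final tree (level order): [15, 11, 20, None, 12, None, 30, None, None, None, 31, None, 49]


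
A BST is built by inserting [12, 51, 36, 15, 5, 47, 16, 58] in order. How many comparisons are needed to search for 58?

Search path for 58: 12 -> 51 -> 58
Found: True
Comparisons: 3


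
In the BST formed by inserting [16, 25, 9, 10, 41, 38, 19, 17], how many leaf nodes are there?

Tree built from: [16, 25, 9, 10, 41, 38, 19, 17]
Tree (level-order array): [16, 9, 25, None, 10, 19, 41, None, None, 17, None, 38]
Rule: A leaf has 0 children.
Per-node child counts:
  node 16: 2 child(ren)
  node 9: 1 child(ren)
  node 10: 0 child(ren)
  node 25: 2 child(ren)
  node 19: 1 child(ren)
  node 17: 0 child(ren)
  node 41: 1 child(ren)
  node 38: 0 child(ren)
Matching nodes: [10, 17, 38]
Count of leaf nodes: 3


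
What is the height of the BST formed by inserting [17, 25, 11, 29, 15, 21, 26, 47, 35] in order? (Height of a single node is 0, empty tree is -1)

Insertion order: [17, 25, 11, 29, 15, 21, 26, 47, 35]
Tree (level-order array): [17, 11, 25, None, 15, 21, 29, None, None, None, None, 26, 47, None, None, 35]
Compute height bottom-up (empty subtree = -1):
  height(15) = 1 + max(-1, -1) = 0
  height(11) = 1 + max(-1, 0) = 1
  height(21) = 1 + max(-1, -1) = 0
  height(26) = 1 + max(-1, -1) = 0
  height(35) = 1 + max(-1, -1) = 0
  height(47) = 1 + max(0, -1) = 1
  height(29) = 1 + max(0, 1) = 2
  height(25) = 1 + max(0, 2) = 3
  height(17) = 1 + max(1, 3) = 4
Height = 4


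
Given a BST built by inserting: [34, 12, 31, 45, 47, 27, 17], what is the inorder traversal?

Tree insertion order: [34, 12, 31, 45, 47, 27, 17]
Tree (level-order array): [34, 12, 45, None, 31, None, 47, 27, None, None, None, 17]
Inorder traversal: [12, 17, 27, 31, 34, 45, 47]


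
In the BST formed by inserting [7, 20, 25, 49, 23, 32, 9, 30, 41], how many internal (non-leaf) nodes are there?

Tree built from: [7, 20, 25, 49, 23, 32, 9, 30, 41]
Tree (level-order array): [7, None, 20, 9, 25, None, None, 23, 49, None, None, 32, None, 30, 41]
Rule: An internal node has at least one child.
Per-node child counts:
  node 7: 1 child(ren)
  node 20: 2 child(ren)
  node 9: 0 child(ren)
  node 25: 2 child(ren)
  node 23: 0 child(ren)
  node 49: 1 child(ren)
  node 32: 2 child(ren)
  node 30: 0 child(ren)
  node 41: 0 child(ren)
Matching nodes: [7, 20, 25, 49, 32]
Count of internal (non-leaf) nodes: 5


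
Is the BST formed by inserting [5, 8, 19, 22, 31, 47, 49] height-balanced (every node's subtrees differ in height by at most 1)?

Tree (level-order array): [5, None, 8, None, 19, None, 22, None, 31, None, 47, None, 49]
Definition: a tree is height-balanced if, at every node, |h(left) - h(right)| <= 1 (empty subtree has height -1).
Bottom-up per-node check:
  node 49: h_left=-1, h_right=-1, diff=0 [OK], height=0
  node 47: h_left=-1, h_right=0, diff=1 [OK], height=1
  node 31: h_left=-1, h_right=1, diff=2 [FAIL (|-1-1|=2 > 1)], height=2
  node 22: h_left=-1, h_right=2, diff=3 [FAIL (|-1-2|=3 > 1)], height=3
  node 19: h_left=-1, h_right=3, diff=4 [FAIL (|-1-3|=4 > 1)], height=4
  node 8: h_left=-1, h_right=4, diff=5 [FAIL (|-1-4|=5 > 1)], height=5
  node 5: h_left=-1, h_right=5, diff=6 [FAIL (|-1-5|=6 > 1)], height=6
Node 31 violates the condition: |-1 - 1| = 2 > 1.
Result: Not balanced


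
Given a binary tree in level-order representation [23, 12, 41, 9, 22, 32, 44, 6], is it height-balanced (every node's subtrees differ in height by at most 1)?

Tree (level-order array): [23, 12, 41, 9, 22, 32, 44, 6]
Definition: a tree is height-balanced if, at every node, |h(left) - h(right)| <= 1 (empty subtree has height -1).
Bottom-up per-node check:
  node 6: h_left=-1, h_right=-1, diff=0 [OK], height=0
  node 9: h_left=0, h_right=-1, diff=1 [OK], height=1
  node 22: h_left=-1, h_right=-1, diff=0 [OK], height=0
  node 12: h_left=1, h_right=0, diff=1 [OK], height=2
  node 32: h_left=-1, h_right=-1, diff=0 [OK], height=0
  node 44: h_left=-1, h_right=-1, diff=0 [OK], height=0
  node 41: h_left=0, h_right=0, diff=0 [OK], height=1
  node 23: h_left=2, h_right=1, diff=1 [OK], height=3
All nodes satisfy the balance condition.
Result: Balanced


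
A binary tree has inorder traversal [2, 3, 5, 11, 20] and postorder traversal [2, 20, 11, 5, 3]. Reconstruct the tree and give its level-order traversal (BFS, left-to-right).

Inorder:   [2, 3, 5, 11, 20]
Postorder: [2, 20, 11, 5, 3]
Algorithm: postorder visits root last, so walk postorder right-to-left;
each value is the root of the current inorder slice — split it at that
value, recurse on the right subtree first, then the left.
Recursive splits:
  root=3; inorder splits into left=[2], right=[5, 11, 20]
  root=5; inorder splits into left=[], right=[11, 20]
  root=11; inorder splits into left=[], right=[20]
  root=20; inorder splits into left=[], right=[]
  root=2; inorder splits into left=[], right=[]
Reconstructed level-order: [3, 2, 5, 11, 20]


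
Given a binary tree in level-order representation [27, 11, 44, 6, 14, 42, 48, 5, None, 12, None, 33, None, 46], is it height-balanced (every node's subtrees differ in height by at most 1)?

Tree (level-order array): [27, 11, 44, 6, 14, 42, 48, 5, None, 12, None, 33, None, 46]
Definition: a tree is height-balanced if, at every node, |h(left) - h(right)| <= 1 (empty subtree has height -1).
Bottom-up per-node check:
  node 5: h_left=-1, h_right=-1, diff=0 [OK], height=0
  node 6: h_left=0, h_right=-1, diff=1 [OK], height=1
  node 12: h_left=-1, h_right=-1, diff=0 [OK], height=0
  node 14: h_left=0, h_right=-1, diff=1 [OK], height=1
  node 11: h_left=1, h_right=1, diff=0 [OK], height=2
  node 33: h_left=-1, h_right=-1, diff=0 [OK], height=0
  node 42: h_left=0, h_right=-1, diff=1 [OK], height=1
  node 46: h_left=-1, h_right=-1, diff=0 [OK], height=0
  node 48: h_left=0, h_right=-1, diff=1 [OK], height=1
  node 44: h_left=1, h_right=1, diff=0 [OK], height=2
  node 27: h_left=2, h_right=2, diff=0 [OK], height=3
All nodes satisfy the balance condition.
Result: Balanced


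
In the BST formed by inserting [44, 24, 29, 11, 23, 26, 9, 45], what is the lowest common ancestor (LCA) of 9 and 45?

Tree insertion order: [44, 24, 29, 11, 23, 26, 9, 45]
Tree (level-order array): [44, 24, 45, 11, 29, None, None, 9, 23, 26]
In a BST, the LCA of p=9, q=45 is the first node v on the
root-to-leaf path with p <= v <= q (go left if both < v, right if both > v).
Walk from root:
  at 44: 9 <= 44 <= 45, this is the LCA
LCA = 44


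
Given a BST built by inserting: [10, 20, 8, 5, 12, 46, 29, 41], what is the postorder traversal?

Tree insertion order: [10, 20, 8, 5, 12, 46, 29, 41]
Tree (level-order array): [10, 8, 20, 5, None, 12, 46, None, None, None, None, 29, None, None, 41]
Postorder traversal: [5, 8, 12, 41, 29, 46, 20, 10]


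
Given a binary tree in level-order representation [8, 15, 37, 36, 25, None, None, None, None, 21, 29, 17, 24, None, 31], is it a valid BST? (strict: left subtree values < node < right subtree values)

Level-order array: [8, 15, 37, 36, 25, None, None, None, None, 21, 29, 17, 24, None, 31]
Validate using subtree bounds (lo, hi): at each node, require lo < value < hi,
then recurse left with hi=value and right with lo=value.
Preorder trace (stopping at first violation):
  at node 8 with bounds (-inf, +inf): OK
  at node 15 with bounds (-inf, 8): VIOLATION
Node 15 violates its bound: not (-inf < 15 < 8).
Result: Not a valid BST


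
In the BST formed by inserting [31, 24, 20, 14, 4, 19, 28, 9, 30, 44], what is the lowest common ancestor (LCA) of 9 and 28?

Tree insertion order: [31, 24, 20, 14, 4, 19, 28, 9, 30, 44]
Tree (level-order array): [31, 24, 44, 20, 28, None, None, 14, None, None, 30, 4, 19, None, None, None, 9]
In a BST, the LCA of p=9, q=28 is the first node v on the
root-to-leaf path with p <= v <= q (go left if both < v, right if both > v).
Walk from root:
  at 31: both 9 and 28 < 31, go left
  at 24: 9 <= 24 <= 28, this is the LCA
LCA = 24


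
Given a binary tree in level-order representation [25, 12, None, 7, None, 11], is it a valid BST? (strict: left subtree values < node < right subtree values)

Level-order array: [25, 12, None, 7, None, 11]
Validate using subtree bounds (lo, hi): at each node, require lo < value < hi,
then recurse left with hi=value and right with lo=value.
Preorder trace (stopping at first violation):
  at node 25 with bounds (-inf, +inf): OK
  at node 12 with bounds (-inf, 25): OK
  at node 7 with bounds (-inf, 12): OK
  at node 11 with bounds (-inf, 7): VIOLATION
Node 11 violates its bound: not (-inf < 11 < 7).
Result: Not a valid BST


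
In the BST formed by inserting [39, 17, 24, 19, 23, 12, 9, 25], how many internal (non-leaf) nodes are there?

Tree built from: [39, 17, 24, 19, 23, 12, 9, 25]
Tree (level-order array): [39, 17, None, 12, 24, 9, None, 19, 25, None, None, None, 23]
Rule: An internal node has at least one child.
Per-node child counts:
  node 39: 1 child(ren)
  node 17: 2 child(ren)
  node 12: 1 child(ren)
  node 9: 0 child(ren)
  node 24: 2 child(ren)
  node 19: 1 child(ren)
  node 23: 0 child(ren)
  node 25: 0 child(ren)
Matching nodes: [39, 17, 12, 24, 19]
Count of internal (non-leaf) nodes: 5


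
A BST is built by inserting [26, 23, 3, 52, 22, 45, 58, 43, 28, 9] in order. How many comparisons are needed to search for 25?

Search path for 25: 26 -> 23
Found: False
Comparisons: 2


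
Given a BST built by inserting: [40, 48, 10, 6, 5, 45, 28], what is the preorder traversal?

Tree insertion order: [40, 48, 10, 6, 5, 45, 28]
Tree (level-order array): [40, 10, 48, 6, 28, 45, None, 5]
Preorder traversal: [40, 10, 6, 5, 28, 48, 45]


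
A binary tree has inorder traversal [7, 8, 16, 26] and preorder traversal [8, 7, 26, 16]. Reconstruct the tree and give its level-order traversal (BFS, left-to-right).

Inorder:  [7, 8, 16, 26]
Preorder: [8, 7, 26, 16]
Algorithm: preorder visits root first, so consume preorder in order;
for each root, split the current inorder slice at that value into
left-subtree inorder and right-subtree inorder, then recurse.
Recursive splits:
  root=8; inorder splits into left=[7], right=[16, 26]
  root=7; inorder splits into left=[], right=[]
  root=26; inorder splits into left=[16], right=[]
  root=16; inorder splits into left=[], right=[]
Reconstructed level-order: [8, 7, 26, 16]


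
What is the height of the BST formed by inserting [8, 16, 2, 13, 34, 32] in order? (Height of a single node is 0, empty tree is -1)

Insertion order: [8, 16, 2, 13, 34, 32]
Tree (level-order array): [8, 2, 16, None, None, 13, 34, None, None, 32]
Compute height bottom-up (empty subtree = -1):
  height(2) = 1 + max(-1, -1) = 0
  height(13) = 1 + max(-1, -1) = 0
  height(32) = 1 + max(-1, -1) = 0
  height(34) = 1 + max(0, -1) = 1
  height(16) = 1 + max(0, 1) = 2
  height(8) = 1 + max(0, 2) = 3
Height = 3


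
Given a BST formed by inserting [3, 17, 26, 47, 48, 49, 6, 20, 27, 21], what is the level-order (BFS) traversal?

Tree insertion order: [3, 17, 26, 47, 48, 49, 6, 20, 27, 21]
Tree (level-order array): [3, None, 17, 6, 26, None, None, 20, 47, None, 21, 27, 48, None, None, None, None, None, 49]
BFS from the root, enqueuing left then right child of each popped node:
  queue [3] -> pop 3, enqueue [17], visited so far: [3]
  queue [17] -> pop 17, enqueue [6, 26], visited so far: [3, 17]
  queue [6, 26] -> pop 6, enqueue [none], visited so far: [3, 17, 6]
  queue [26] -> pop 26, enqueue [20, 47], visited so far: [3, 17, 6, 26]
  queue [20, 47] -> pop 20, enqueue [21], visited so far: [3, 17, 6, 26, 20]
  queue [47, 21] -> pop 47, enqueue [27, 48], visited so far: [3, 17, 6, 26, 20, 47]
  queue [21, 27, 48] -> pop 21, enqueue [none], visited so far: [3, 17, 6, 26, 20, 47, 21]
  queue [27, 48] -> pop 27, enqueue [none], visited so far: [3, 17, 6, 26, 20, 47, 21, 27]
  queue [48] -> pop 48, enqueue [49], visited so far: [3, 17, 6, 26, 20, 47, 21, 27, 48]
  queue [49] -> pop 49, enqueue [none], visited so far: [3, 17, 6, 26, 20, 47, 21, 27, 48, 49]
Result: [3, 17, 6, 26, 20, 47, 21, 27, 48, 49]


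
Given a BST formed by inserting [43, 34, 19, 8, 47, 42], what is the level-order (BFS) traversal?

Tree insertion order: [43, 34, 19, 8, 47, 42]
Tree (level-order array): [43, 34, 47, 19, 42, None, None, 8]
BFS from the root, enqueuing left then right child of each popped node:
  queue [43] -> pop 43, enqueue [34, 47], visited so far: [43]
  queue [34, 47] -> pop 34, enqueue [19, 42], visited so far: [43, 34]
  queue [47, 19, 42] -> pop 47, enqueue [none], visited so far: [43, 34, 47]
  queue [19, 42] -> pop 19, enqueue [8], visited so far: [43, 34, 47, 19]
  queue [42, 8] -> pop 42, enqueue [none], visited so far: [43, 34, 47, 19, 42]
  queue [8] -> pop 8, enqueue [none], visited so far: [43, 34, 47, 19, 42, 8]
Result: [43, 34, 47, 19, 42, 8]


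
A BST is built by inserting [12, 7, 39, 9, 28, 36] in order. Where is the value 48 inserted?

Starting tree (level order): [12, 7, 39, None, 9, 28, None, None, None, None, 36]
Insertion path: 12 -> 39
Result: insert 48 as right child of 39
Final tree (level order): [12, 7, 39, None, 9, 28, 48, None, None, None, 36]


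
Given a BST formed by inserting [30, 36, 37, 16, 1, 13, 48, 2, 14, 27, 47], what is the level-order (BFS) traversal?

Tree insertion order: [30, 36, 37, 16, 1, 13, 48, 2, 14, 27, 47]
Tree (level-order array): [30, 16, 36, 1, 27, None, 37, None, 13, None, None, None, 48, 2, 14, 47]
BFS from the root, enqueuing left then right child of each popped node:
  queue [30] -> pop 30, enqueue [16, 36], visited so far: [30]
  queue [16, 36] -> pop 16, enqueue [1, 27], visited so far: [30, 16]
  queue [36, 1, 27] -> pop 36, enqueue [37], visited so far: [30, 16, 36]
  queue [1, 27, 37] -> pop 1, enqueue [13], visited so far: [30, 16, 36, 1]
  queue [27, 37, 13] -> pop 27, enqueue [none], visited so far: [30, 16, 36, 1, 27]
  queue [37, 13] -> pop 37, enqueue [48], visited so far: [30, 16, 36, 1, 27, 37]
  queue [13, 48] -> pop 13, enqueue [2, 14], visited so far: [30, 16, 36, 1, 27, 37, 13]
  queue [48, 2, 14] -> pop 48, enqueue [47], visited so far: [30, 16, 36, 1, 27, 37, 13, 48]
  queue [2, 14, 47] -> pop 2, enqueue [none], visited so far: [30, 16, 36, 1, 27, 37, 13, 48, 2]
  queue [14, 47] -> pop 14, enqueue [none], visited so far: [30, 16, 36, 1, 27, 37, 13, 48, 2, 14]
  queue [47] -> pop 47, enqueue [none], visited so far: [30, 16, 36, 1, 27, 37, 13, 48, 2, 14, 47]
Result: [30, 16, 36, 1, 27, 37, 13, 48, 2, 14, 47]
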